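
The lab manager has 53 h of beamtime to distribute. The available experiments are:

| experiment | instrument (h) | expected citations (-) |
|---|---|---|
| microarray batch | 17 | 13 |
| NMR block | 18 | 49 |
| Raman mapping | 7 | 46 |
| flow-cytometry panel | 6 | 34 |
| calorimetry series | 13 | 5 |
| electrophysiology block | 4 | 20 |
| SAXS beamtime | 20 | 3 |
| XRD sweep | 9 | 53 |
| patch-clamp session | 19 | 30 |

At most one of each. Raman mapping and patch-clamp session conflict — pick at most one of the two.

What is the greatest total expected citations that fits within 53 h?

202

The ratio ordering already packs tightly: NMR block + Raman mapping + flow-cytometry panel + electrophysiology block + XRD sweep, 44 h, 202.
Next best is NMR block + Raman mapping + flow-cytometry panel + calorimetry series + XRD sweep at 187 (53 h) — short by 15.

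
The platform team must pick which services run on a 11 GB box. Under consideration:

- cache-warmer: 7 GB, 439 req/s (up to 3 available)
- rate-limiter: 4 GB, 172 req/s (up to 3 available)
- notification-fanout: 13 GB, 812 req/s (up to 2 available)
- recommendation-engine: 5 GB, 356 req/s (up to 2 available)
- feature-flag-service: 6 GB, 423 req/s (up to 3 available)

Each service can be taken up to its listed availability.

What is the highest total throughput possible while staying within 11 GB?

Filling by ratio: 2×recommendation-engine for 712, with 1 GB left unused.
Replace recommendation-engine with feature-flag-service: the trade gains 67 net, giving 779 at 11 GB.
Nothing else within 11 GB beats 779.

779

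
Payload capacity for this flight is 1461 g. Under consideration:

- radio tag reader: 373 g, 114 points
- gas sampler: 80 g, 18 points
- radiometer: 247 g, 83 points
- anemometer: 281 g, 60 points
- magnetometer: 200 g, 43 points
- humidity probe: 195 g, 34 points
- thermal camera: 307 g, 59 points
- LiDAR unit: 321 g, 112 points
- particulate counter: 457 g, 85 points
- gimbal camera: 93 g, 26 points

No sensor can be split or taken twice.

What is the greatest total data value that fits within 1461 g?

Filling by ratio: radio tag reader + gas sampler + radiometer + magnetometer + LiDAR unit + gimbal camera for 396, with 147 g left unused.
Replace magnetometer with anemometer: the trade gains 17 net, giving 413 at 1395 g.

413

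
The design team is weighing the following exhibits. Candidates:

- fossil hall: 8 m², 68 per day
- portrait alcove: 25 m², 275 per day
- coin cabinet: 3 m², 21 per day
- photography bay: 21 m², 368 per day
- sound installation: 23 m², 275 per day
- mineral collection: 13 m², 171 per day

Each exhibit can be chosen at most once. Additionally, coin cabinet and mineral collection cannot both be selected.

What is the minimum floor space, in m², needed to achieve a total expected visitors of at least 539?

Look for the lowest-floor combination reaching 539.
Taking photography bay + mineral collection gives 539 (≥ 539) for 34 m².
Below 34 m² the best achievable stays under 539.

34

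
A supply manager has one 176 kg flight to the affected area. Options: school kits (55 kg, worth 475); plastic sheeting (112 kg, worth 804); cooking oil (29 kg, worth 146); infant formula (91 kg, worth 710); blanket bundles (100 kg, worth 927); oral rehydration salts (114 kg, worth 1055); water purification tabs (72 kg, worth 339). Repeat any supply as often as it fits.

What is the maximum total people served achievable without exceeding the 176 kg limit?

By people served per kg: blanket bundles 9.27, oral rehydration salts 9.25, school kits 8.64 lead.
Greedy by ratio would take school kits + blanket bundles: 155 kg used, total 1402.
The 100 kg tied up in blanket bundles is better spent on oral rehydration salts — total rises to 1530 (169 kg).
No other feasible combination exceeds 1530.

1530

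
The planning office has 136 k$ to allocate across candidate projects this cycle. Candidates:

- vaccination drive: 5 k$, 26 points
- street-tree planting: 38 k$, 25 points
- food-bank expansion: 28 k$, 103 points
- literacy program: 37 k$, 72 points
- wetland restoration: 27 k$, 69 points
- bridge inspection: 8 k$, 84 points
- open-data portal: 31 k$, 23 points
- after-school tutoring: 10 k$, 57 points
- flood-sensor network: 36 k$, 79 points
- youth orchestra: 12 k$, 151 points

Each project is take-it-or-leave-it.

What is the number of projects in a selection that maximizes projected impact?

7

The maximum projected impact within 136 k$ is 572.
For example vaccination drive + food-bank expansion + literacy program + bridge inspection + after-school tutoring + flood-sensor network + youth orchestra achieves it, using 136 k$.
Every optimal selection uses 7 projects.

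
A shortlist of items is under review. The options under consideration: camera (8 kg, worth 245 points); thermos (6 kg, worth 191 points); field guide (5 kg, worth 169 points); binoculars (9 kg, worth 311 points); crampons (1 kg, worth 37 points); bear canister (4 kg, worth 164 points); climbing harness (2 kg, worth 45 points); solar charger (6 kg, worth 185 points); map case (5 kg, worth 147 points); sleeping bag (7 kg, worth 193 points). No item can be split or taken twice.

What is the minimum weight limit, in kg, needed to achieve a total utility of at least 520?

15

Look for the lowest-weight combination reaching 520.
thermos + field guide + bear canister reaches 524 using 15 kg.
Below 15 kg the best achievable stays under 520.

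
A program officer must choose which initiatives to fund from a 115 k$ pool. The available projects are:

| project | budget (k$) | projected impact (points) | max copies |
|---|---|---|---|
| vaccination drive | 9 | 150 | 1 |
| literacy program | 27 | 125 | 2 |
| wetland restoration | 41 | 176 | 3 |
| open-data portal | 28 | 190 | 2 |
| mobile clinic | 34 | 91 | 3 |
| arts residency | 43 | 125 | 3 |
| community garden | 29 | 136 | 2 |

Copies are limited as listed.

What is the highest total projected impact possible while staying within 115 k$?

706

The ratio heuristic lands on vaccination drive + 2×open-data portal + community garden (666) but leaves 21 k$ idle.
Dropping community garden frees 29 k$; slotting in wetland restoration (41 k$) lifts the total to 706 at 106 k$.
Nothing else within 115 k$ beats 706.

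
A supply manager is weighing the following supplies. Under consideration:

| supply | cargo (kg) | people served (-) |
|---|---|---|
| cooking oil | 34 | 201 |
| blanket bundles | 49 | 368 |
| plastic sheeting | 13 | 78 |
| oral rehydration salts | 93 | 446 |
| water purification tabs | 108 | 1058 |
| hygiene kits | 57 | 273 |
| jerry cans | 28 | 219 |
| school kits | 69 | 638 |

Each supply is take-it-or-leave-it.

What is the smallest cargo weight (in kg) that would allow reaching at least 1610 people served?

177

Minimise kg subject to total people served ≥ 1610.
water purification tabs + school kits: 1696 people served at 177 kg.
No combination under 177 kg hits 1610.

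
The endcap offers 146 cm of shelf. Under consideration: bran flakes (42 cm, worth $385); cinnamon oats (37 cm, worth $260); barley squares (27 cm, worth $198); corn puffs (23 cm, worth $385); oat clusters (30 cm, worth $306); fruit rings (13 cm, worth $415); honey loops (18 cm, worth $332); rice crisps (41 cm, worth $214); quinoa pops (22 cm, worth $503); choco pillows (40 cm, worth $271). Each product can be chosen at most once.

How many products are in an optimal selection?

6

Best achievable weekly sales is 2218.
bran flakes + barley squares + corn puffs + fruit rings + honey loops + quinoa pops hits 2218 at 145 cm.
All optima have 6 products.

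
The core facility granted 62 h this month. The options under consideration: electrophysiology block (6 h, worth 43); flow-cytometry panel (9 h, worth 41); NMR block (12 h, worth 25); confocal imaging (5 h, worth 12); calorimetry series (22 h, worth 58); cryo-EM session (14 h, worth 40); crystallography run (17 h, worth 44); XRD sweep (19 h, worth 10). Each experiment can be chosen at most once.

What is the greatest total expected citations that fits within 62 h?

198

A density-first pass picks electrophysiology block + flow-cytometry panel + confocal imaging + calorimetry series + cryo-EM session — 194 at 56 h.
Replace cryo-EM session with crystallography run: the trade gains 4 net, giving 198 at 59 h.
The closest alternative, electrophysiology block + flow-cytometry panel + confocal imaging + calorimetry series + cryo-EM session, reaches only 194.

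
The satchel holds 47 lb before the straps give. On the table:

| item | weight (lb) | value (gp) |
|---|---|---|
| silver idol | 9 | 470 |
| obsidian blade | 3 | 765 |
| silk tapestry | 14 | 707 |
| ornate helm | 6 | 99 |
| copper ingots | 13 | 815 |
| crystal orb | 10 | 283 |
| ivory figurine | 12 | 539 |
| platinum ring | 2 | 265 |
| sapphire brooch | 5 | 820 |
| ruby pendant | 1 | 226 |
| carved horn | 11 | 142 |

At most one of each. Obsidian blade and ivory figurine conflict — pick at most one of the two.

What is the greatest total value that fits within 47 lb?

4068

Silver idol + obsidian blade + silk tapestry + copper ingots + platinum ring + sapphire brooch + ruby pendant uses 47 of the 47 lb and totals 4068.
Runner-up silver idol + obsidian blade + silk tapestry + copper ingots + platinum ring + sapphire brooch tops out at 3842.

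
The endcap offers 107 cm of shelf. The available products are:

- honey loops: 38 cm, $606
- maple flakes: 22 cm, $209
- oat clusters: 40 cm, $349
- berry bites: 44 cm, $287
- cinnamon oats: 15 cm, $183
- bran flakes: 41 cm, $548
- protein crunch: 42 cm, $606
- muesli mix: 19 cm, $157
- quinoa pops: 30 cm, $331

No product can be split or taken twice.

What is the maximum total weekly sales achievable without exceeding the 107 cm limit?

Ranking by ratio (weekly sales/cm): honey loops 15.95, protein crunch 14.43, bran flakes 13.37.
A density-first pass picks honey loops + cinnamon oats + protein crunch — 1395 at 95 cm.
Replace cinnamon oats with maple flakes: the trade gains 26 net, giving 1421 at 102 cm.
Next best is honey loops + cinnamon oats + protein crunch at 1395 (95 cm) — short by 26.

1421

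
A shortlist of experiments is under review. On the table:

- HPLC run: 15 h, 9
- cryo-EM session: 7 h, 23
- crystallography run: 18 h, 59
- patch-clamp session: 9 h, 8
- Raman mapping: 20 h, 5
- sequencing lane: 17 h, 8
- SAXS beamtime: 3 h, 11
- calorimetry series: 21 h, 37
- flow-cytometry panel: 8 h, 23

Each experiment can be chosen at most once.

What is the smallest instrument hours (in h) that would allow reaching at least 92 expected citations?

Look for the lowest-instrument combination reaching 92.
cryo-EM session + crystallography run + SAXS beamtime reaches 93 using 28 h.
No combination under 28 h hits 92.

28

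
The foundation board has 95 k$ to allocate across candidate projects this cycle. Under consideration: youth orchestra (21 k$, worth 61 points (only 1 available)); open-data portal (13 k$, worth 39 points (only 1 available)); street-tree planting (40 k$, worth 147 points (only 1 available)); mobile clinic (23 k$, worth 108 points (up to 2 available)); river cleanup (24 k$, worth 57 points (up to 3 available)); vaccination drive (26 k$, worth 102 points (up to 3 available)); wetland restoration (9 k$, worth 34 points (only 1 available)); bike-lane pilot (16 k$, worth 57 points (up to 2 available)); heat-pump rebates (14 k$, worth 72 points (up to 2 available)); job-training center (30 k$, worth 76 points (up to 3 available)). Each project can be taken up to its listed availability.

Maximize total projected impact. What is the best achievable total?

424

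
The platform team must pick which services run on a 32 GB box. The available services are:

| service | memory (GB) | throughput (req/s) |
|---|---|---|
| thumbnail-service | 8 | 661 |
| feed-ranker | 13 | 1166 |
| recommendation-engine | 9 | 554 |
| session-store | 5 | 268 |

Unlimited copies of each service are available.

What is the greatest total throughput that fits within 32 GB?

2644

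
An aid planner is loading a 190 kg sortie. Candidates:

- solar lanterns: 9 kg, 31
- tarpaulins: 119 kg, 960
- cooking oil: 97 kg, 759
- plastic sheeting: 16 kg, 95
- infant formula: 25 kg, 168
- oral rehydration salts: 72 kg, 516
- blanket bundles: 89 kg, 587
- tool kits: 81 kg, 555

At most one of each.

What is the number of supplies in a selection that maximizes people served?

3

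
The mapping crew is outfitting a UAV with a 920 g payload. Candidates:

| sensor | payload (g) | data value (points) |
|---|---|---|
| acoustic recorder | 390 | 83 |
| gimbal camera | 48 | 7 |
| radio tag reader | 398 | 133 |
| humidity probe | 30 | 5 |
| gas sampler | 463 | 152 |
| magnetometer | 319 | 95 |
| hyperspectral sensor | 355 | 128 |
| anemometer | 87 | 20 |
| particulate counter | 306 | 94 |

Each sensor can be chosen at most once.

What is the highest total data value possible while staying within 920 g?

300

Density check — hyperspectral sensor 0.36, radio tag reader 0.33, gas sampler 0.33 are the best per g.
Filling by ratio: gimbal camera + radio tag reader + humidity probe + hyperspectral sensor + anemometer for 293, with 2 g left unused.
Replace gimbal camera and radio tag reader and humidity probe with gas sampler: the trade gains 7 net, giving 300 at 905 g.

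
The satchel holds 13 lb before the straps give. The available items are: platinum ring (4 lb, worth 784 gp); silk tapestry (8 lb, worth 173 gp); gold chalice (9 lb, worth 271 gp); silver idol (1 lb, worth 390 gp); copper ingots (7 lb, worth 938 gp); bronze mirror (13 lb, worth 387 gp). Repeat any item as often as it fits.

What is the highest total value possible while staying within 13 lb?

Density check — silver idol 390.00, platinum ring 196.00, copper ingots 134.00, gold chalice 30.11 are the best per lb.
The ratio ordering already packs tightly: 13×silver idol, 13 lb, 5070.
That's the maximum — no swap from here does better than 5070.

5070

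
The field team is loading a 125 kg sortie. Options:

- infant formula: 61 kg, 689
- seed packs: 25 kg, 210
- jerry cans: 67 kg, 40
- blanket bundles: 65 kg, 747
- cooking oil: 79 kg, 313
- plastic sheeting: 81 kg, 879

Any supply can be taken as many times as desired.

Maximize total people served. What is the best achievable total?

Filling by ratio: 2×seed packs + blanket bundles for 1167, with 10 kg left unused.
The 115 kg tied up in 2×seed packs and blanket bundles is better spent on 2×infant formula — total rises to 1378 (122 kg).
That's the maximum — no swap from here does better than 1378.

1378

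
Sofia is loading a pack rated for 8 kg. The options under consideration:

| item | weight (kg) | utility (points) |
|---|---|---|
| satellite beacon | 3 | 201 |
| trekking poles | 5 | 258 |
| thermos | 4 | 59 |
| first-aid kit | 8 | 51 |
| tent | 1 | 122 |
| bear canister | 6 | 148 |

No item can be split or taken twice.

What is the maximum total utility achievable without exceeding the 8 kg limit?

Ranking by ratio (utility/kg): tent 122.00, satellite beacon 67.00, trekking poles 51.60.
Taking the top-ratio items first gives satellite beacon + thermos + tent for 382 (8 kg).
Replace thermos and tent with trekking poles: the trade gains 77 net, giving 459 at 8 kg.
The closest alternative, satellite beacon + thermos + tent, reaches only 382.

459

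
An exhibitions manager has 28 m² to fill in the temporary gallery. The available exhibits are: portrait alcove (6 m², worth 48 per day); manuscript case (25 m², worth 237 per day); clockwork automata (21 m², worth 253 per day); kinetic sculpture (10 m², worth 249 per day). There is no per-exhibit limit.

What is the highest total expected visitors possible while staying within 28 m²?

546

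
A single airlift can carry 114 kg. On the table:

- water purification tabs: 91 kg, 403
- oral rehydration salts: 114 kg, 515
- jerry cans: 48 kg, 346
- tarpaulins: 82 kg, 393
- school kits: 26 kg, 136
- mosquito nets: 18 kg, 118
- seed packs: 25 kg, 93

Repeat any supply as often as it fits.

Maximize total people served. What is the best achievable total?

By people served per kg: jerry cans 7.21, mosquito nets 6.56, school kits 5.23 lead.
Best packing: 2×jerry cans + mosquito nets — 114 kg, 810 total.
Nothing else within 114 kg beats 810.

810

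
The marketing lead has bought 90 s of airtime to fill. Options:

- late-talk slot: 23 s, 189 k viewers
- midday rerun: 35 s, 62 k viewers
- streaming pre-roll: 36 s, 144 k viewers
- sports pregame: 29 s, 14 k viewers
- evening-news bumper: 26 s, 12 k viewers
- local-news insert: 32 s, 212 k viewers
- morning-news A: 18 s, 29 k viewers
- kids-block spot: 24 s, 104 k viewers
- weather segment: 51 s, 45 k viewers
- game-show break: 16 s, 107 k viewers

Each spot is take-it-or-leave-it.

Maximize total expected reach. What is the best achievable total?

537

The ratio ordering already packs tightly: late-talk slot + local-news insert + morning-news A + game-show break, 89 s, 537.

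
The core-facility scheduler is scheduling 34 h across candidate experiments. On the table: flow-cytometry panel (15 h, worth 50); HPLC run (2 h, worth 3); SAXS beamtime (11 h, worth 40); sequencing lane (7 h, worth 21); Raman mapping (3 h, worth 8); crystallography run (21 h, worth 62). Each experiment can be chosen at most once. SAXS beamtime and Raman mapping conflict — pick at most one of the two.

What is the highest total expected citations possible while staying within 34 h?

The ratio ordering already packs tightly: flow-cytometry panel + SAXS beamtime + sequencing lane, 33 h, 111.
Nothing else feasible within 34 h beats 111.

111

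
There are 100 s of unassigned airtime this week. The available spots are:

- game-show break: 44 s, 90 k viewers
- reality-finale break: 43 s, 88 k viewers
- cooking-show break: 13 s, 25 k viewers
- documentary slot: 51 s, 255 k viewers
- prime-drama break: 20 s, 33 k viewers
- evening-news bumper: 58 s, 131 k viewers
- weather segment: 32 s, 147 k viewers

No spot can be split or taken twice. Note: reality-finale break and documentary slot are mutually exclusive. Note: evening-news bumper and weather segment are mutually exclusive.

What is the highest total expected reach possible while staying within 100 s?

Taking cooking-show break + documentary slot + weather segment: 96 s used, 427 in expected reach.
That's the maximum — no feasible swap from here does better than 427.

427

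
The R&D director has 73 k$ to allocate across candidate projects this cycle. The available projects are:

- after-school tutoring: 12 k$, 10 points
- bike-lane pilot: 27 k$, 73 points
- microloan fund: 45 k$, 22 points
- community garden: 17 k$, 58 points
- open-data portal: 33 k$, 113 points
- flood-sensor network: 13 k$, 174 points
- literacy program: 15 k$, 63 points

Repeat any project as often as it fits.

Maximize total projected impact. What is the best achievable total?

Best packing: 5×flood-sensor network — 65 k$, 870 total.
That's the maximum — no swap from here does better than 870.

870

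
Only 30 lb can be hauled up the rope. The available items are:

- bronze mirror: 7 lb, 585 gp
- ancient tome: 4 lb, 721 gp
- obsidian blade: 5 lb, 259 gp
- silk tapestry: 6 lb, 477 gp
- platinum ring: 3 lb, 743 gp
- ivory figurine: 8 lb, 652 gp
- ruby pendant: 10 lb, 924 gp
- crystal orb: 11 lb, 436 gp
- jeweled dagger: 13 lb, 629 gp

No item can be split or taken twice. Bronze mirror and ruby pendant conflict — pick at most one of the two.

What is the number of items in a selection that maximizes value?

5

Optimal total is 3299.
For example ancient tome + obsidian blade + platinum ring + ivory figurine + ruby pendant achieves it, using 30 lb.
Every optimal selection uses 5 items.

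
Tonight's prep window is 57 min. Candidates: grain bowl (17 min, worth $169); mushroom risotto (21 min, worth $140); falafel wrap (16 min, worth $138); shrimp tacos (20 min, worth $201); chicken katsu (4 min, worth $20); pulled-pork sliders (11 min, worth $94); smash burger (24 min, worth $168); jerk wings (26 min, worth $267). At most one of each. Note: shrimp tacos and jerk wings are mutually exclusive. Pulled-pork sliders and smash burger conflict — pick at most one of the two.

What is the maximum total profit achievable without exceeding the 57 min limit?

530

Grain bowl + pulled-pork sliders + jerk wings uses 54 of the 57 min and totals 530.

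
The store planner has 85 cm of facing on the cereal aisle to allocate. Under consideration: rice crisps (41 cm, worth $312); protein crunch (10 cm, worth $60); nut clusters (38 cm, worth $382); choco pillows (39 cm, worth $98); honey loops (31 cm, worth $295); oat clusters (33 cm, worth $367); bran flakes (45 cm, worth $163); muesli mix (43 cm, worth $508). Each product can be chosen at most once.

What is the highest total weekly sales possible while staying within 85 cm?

890

The ratio heuristic lands on oat clusters + muesli mix (875) but leaves 9 cm idle.
The 33 cm tied up in oat clusters is better spent on nut clusters — total rises to 890 (81 cm).
Runner-up oat clusters + muesli mix tops out at 875.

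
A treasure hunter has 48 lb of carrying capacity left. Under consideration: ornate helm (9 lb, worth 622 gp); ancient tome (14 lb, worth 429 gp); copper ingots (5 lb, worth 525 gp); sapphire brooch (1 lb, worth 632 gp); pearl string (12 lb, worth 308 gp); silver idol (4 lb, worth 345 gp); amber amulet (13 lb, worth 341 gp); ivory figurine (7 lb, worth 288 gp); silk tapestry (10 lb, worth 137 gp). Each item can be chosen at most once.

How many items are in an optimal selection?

Optimal total is 2894.
For example ornate helm + ancient tome + copper ingots + sapphire brooch + silver idol + amber amulet achieves it, using 46 lb.
All optima have 6 items.

6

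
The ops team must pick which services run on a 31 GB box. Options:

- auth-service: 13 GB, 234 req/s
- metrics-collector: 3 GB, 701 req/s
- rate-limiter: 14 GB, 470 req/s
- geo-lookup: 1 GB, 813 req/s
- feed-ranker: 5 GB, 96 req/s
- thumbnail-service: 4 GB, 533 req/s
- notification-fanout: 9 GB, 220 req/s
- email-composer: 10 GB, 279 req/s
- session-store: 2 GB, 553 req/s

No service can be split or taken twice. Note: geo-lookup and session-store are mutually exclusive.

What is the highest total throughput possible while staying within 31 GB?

2737

Taking metrics-collector + rate-limiter + geo-lookup + thumbnail-service + notification-fanout: 31 GB used, 2737 in throughput.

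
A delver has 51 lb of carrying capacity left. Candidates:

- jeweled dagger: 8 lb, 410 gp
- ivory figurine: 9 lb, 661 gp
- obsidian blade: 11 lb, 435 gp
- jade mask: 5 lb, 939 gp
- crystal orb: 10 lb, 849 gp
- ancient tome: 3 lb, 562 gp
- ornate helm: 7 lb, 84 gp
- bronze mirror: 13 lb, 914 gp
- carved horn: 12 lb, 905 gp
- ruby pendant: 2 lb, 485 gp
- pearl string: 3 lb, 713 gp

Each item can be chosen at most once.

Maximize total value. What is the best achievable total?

5367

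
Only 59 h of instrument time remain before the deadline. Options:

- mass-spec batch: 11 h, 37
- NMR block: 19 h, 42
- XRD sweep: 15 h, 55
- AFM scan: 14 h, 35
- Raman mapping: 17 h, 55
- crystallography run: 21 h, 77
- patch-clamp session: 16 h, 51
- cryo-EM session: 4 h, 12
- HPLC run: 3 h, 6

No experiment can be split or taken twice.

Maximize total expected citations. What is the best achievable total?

201

Ranking by ratio (expected citations/h): XRD sweep 3.67, crystallography run 3.67, mass-spec batch 3.36, Raman mapping 3.24.
A density-first pass picks mass-spec batch + XRD sweep + crystallography run + cryo-EM session + HPLC run — 187 at 54 h.
The 11 h tied up in mass-spec batch is better spent on patch-clamp session — total rises to 201 (59 h).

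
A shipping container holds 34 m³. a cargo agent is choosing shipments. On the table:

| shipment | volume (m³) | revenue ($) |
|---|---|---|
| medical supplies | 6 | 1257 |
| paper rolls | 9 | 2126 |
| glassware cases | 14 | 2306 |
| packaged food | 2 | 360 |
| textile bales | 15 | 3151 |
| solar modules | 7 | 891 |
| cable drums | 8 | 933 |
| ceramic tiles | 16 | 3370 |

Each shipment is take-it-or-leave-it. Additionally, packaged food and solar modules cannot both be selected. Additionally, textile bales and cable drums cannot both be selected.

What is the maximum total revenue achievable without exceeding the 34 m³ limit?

7113

Taking medical supplies + paper rolls + packaged food + ceramic tiles: 33 m³ used, 7113 in revenue.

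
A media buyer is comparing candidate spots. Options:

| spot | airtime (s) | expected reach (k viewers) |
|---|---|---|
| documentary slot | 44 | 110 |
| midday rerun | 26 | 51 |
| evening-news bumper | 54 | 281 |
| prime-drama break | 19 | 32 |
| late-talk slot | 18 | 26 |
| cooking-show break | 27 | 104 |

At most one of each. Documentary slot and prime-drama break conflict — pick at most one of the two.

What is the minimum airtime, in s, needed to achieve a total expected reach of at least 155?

Look for the lowest-airtime combination reaching 155.
midday rerun + cooking-show break reaches 155 using 53 s.
Any bundle with less than 53 s falls short of 155.

53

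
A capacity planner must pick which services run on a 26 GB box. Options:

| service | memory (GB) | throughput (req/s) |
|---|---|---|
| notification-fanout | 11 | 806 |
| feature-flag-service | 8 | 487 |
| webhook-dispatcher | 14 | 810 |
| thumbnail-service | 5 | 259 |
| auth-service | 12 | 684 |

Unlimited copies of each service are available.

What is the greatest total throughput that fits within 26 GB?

1616

A density-first pass picks 2×notification-fanout — 1612 at 22 GB.
Dropping notification-fanout frees 11 GB; slotting in webhook-dispatcher (14 GB) lifts the total to 1616 at 25 GB.
Nothing else within 26 GB beats 1616.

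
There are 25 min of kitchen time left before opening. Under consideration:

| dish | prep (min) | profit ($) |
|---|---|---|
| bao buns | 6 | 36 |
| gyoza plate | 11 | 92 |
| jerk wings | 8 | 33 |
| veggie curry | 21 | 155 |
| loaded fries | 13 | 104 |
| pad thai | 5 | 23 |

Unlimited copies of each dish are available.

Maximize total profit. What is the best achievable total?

Ranking by ratio (profit/min): gyoza plate 8.36, loaded fries 8.00, veggie curry 7.38.
Filling by ratio: 2×gyoza plate for 184, with 3 min left unused.
The 11 min tied up in gyoza plate is better spent on loaded fries — total rises to 196 (24 min).
Nothing else within 25 min beats 196.

196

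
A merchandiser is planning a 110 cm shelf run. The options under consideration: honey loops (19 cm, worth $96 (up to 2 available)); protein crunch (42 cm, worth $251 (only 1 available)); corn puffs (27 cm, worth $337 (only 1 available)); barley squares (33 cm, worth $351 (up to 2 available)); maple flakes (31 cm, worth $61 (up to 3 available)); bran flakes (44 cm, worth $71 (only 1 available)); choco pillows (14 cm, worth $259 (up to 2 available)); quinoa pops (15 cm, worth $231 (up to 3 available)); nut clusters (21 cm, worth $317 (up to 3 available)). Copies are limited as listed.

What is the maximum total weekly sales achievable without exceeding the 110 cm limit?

Density check — choco pillows 18.50, quinoa pops 15.40, nut clusters 15.10 are the best per cm.
Greedy by ratio would take 2×choco pillows + 3×quinoa pops + nut clusters: 94 cm used, total 1528.
The 30 cm tied up in 2×quinoa pops is better spent on 2×nut clusters — total rises to 1700 (106 cm).
The spare 4 cm is too small for any remaining product, and no exchange beats 1700.

1700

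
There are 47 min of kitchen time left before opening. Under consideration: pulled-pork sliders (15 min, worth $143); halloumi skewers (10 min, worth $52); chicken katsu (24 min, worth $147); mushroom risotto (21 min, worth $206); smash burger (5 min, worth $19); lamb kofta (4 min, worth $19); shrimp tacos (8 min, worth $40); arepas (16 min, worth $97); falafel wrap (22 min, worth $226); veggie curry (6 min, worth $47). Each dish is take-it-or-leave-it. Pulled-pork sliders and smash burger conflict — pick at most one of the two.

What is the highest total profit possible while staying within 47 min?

451

Mushroom risotto + lamb kofta + falafel wrap uses 47 of the 47 min and totals 451.
That's the maximum — no feasible swap from here does better than 451.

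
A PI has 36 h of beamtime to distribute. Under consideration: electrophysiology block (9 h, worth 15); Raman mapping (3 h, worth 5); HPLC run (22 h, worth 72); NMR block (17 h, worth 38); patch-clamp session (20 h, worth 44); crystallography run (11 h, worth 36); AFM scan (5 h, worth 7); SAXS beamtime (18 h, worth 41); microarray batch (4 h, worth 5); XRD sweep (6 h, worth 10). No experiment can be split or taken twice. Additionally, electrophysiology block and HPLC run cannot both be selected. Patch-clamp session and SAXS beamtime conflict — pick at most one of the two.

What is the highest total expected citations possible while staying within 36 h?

113

By expected citations per h: HPLC run 3.27, crystallography run 3.27, SAXS beamtime 2.28 lead.
Taking Raman mapping + HPLC run + crystallography run: 36 h used, 113 in expected citations.
An exhaustive check of the 1024 subsets confirms 113.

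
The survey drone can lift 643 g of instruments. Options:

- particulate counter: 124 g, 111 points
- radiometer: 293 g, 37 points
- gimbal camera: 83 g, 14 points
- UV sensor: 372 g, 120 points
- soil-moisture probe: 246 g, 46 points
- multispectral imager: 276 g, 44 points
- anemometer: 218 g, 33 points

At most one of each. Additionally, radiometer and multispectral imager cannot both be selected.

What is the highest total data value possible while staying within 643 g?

245

Ranking by ratio (data value/g): particulate counter 0.90, UV sensor 0.32, soil-moisture probe 0.19.
Taking particulate counter + gimbal camera + UV sensor: 579 g used, 245 in data value.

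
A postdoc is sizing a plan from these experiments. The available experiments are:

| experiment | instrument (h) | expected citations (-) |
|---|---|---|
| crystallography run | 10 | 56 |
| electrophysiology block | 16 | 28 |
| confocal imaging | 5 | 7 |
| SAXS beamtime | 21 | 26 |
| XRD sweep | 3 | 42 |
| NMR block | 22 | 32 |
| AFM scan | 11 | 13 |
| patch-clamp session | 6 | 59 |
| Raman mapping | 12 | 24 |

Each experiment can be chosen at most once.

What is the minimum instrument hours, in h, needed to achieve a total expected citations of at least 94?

9

Look for the lowest-instrument combination reaching 94.
Taking XRD sweep + patch-clamp session gives 101 (≥ 94) for 9 h.
Below 9 h the best achievable stays under 94.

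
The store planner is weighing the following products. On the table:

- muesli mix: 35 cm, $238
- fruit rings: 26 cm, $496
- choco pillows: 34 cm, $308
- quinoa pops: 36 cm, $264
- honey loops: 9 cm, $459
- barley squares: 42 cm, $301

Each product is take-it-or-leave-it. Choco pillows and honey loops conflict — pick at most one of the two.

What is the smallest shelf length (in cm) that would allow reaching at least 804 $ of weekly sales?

35

Minimise cm subject to total weekly sales ≥ 804.
fruit rings + honey loops: 955 weekly sales at 35 cm.
Below 35 cm the best achievable stays under 804.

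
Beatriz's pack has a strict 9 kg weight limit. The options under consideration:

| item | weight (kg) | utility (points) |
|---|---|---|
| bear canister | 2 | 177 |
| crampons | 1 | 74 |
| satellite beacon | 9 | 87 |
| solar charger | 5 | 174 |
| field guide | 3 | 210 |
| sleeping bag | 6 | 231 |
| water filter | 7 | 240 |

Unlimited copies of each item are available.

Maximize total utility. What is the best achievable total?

By utility per kg: bear canister 88.50, crampons 74.00, field guide 70.00 lead.
Taking 4×bear canister + crampons: 9 kg used, 782 in utility.
No other feasible combination exceeds 782.

782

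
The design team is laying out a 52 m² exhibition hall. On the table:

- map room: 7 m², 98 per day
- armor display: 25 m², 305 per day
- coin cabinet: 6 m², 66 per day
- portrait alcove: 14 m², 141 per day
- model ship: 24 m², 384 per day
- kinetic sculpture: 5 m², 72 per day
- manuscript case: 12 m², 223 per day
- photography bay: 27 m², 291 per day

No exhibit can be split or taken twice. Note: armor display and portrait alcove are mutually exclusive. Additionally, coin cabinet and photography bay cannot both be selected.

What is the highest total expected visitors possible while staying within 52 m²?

777

Best packing: map room + model ship + kinetic sculpture + manuscript case — 48 m², 777 total.
Next best is map room + coin cabinet + model ship + manuscript case at 771 (49 m²) — short by 6.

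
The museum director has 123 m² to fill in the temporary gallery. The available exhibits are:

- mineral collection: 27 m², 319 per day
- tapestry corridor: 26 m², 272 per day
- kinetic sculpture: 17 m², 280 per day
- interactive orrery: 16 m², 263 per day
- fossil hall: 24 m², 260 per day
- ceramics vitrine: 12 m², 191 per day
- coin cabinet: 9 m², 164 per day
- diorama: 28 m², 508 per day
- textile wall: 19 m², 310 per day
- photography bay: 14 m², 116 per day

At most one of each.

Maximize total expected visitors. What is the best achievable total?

Density check — coin cabinet 18.22, diorama 18.14, kinetic sculpture 16.47, interactive orrery 16.44 are the best per m².
A density-first pass picks kinetic sculpture + interactive orrery + ceramics vitrine + coin cabinet + diorama + textile wall + photography bay — 1832 at 115 m².
Replace coin cabinet and photography bay with mineral collection: the trade gains 39 net, giving 1871 at 119 m².
Next best is mineral collection + kinetic sculpture + interactive orrery + coin cabinet + diorama + textile wall at 1844 (116 m²) — short by 27.

1871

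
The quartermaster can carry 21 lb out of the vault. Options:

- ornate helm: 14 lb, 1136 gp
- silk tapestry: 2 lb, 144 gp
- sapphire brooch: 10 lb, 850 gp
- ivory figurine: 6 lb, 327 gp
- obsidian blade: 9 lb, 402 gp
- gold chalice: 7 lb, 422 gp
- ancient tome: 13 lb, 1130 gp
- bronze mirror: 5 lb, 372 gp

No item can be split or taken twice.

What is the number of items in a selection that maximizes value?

The maximum value within 21 lb is 1652.
One optimal bundle: ornate helm + silk tapestry + bronze mirror (21 lb).
Any selection reaching 1652 contains exactly 3 items.

3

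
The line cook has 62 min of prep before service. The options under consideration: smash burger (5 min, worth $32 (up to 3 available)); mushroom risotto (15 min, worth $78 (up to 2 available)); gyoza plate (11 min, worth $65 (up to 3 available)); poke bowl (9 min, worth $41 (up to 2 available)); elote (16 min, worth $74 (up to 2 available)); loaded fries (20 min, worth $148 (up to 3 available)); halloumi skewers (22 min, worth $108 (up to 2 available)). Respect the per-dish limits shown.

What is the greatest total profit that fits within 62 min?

444

By profit per min: loaded fries 7.40, smash burger 6.40, gyoza plate 5.91 lead.
3×loaded fries uses 60 of the 62 min and totals 444.
The spare 2 min is too small for any remaining dish, and no exchange beats 444.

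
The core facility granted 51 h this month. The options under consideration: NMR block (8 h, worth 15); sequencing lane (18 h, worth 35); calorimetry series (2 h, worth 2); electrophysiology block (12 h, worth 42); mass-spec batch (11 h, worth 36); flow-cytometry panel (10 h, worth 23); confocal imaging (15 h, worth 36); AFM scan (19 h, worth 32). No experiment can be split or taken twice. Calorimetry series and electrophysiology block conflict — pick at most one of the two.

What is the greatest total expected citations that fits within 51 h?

Electrophysiology block + mass-spec batch + flow-cytometry panel + confocal imaging uses 48 of the 51 h and totals 137.

137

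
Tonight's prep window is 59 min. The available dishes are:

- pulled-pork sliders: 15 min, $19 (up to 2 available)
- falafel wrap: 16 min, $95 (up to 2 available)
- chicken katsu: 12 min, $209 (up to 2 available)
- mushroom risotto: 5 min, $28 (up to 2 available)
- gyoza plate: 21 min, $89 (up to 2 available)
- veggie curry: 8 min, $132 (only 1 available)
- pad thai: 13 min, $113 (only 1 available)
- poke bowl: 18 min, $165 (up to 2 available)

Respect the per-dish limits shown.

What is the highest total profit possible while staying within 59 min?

Density check — chicken katsu 17.42, veggie curry 16.50, poke bowl 9.17, pad thai 8.69 are the best per min.
2×chicken katsu + mushroom risotto + veggie curry + poke bowl uses 55 of the 59 min and totals 743.
No other feasible combination exceeds 743.

743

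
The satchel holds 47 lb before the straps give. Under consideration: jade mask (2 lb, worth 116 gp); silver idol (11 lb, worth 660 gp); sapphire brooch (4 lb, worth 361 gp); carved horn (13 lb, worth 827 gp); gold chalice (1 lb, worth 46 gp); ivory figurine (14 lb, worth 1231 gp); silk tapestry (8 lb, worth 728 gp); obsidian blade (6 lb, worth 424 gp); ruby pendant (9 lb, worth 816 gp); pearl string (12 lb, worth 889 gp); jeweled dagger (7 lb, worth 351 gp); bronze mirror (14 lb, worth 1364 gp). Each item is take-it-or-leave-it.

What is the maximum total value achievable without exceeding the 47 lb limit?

4255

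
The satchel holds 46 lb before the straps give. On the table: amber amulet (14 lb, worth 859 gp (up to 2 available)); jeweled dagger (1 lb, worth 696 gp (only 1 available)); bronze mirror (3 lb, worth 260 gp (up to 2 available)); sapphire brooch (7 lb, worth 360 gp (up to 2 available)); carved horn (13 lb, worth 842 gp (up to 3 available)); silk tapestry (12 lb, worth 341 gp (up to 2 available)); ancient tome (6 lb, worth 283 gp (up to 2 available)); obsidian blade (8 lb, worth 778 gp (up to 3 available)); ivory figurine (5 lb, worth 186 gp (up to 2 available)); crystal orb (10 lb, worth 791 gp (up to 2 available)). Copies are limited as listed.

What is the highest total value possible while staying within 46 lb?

By value per lb: jeweled dagger 696.00, obsidian blade 97.25, bronze mirror 86.67, crystal orb 79.10 lead.
A density-first pass picks jeweled dagger + 2×bronze mirror + 3×obsidian blade + ivory figurine + crystal orb — 4527 at 46 lb.
Dropping 2×bronze mirror and ivory figurine frees 11 lb; slotting in crystal orb (10 lb) lifts the total to 4612 at 45 lb.

4612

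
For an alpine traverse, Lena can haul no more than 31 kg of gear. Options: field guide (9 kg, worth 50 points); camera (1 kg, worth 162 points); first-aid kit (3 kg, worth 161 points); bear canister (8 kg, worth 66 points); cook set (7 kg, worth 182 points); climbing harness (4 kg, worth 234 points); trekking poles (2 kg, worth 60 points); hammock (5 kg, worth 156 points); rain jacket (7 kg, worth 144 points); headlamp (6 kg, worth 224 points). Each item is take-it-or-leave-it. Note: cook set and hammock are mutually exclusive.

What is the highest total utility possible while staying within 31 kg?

Density check — camera 162.00, climbing harness 58.50, first-aid kit 53.67, headlamp 37.33 are the best per kg.
Camera + first-aid kit + cook set + climbing harness + trekking poles + rain jacket + headlamp uses 30 of the 31 kg and totals 1167.

1167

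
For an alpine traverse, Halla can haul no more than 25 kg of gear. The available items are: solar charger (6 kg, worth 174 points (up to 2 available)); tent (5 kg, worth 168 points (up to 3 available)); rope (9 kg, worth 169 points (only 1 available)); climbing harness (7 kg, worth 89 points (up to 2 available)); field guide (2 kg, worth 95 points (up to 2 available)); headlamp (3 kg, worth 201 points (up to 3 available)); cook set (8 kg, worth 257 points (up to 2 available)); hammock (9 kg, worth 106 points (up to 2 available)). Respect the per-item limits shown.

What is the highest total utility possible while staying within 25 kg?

Ranking by ratio (utility/kg): headlamp 67.00, field guide 47.50, tent 33.60, cook set 32.12.
A density-first pass picks 2×tent + 2×field guide + 3×headlamp — 1129 at 23 kg.
Replace 2×tent with 2×solar charger: the trade gains 12 net, giving 1141 at 25 kg.
Nothing else within 25 kg beats 1141.

1141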